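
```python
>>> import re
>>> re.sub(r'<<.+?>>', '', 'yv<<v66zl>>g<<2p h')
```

'yvg<<2p h'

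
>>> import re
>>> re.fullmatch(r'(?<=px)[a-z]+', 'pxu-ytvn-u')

Because the assertion is zero-width, the text it checks is not consumed and won't appear in the result.
For `fullmatch`, every character of the input must be accounted for by the pattern.
Here the string isn't matched end-to-end, so the call returns None.

None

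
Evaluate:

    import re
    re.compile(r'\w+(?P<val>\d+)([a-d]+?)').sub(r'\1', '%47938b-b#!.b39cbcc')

'%8-b#!.9bcc'

The pattern matches one or more of a word character; then one or more of a digit (captured as 'val'); then one or more of a character in [a-d] (lazy) (captured).
Because the quantifier is non-greedy, it stops expanding at the earliest point where the rest of the pattern can succeed.
Matches: at [1:7] → '47938b'; at [12:16] → 'b39c'.
Each match is replaced using the text its own group 1 captured.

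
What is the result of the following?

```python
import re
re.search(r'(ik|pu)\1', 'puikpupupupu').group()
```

'pupu'

`\1` has to match the exact text group 1 already captured.
`search` walks the string left to right and returns the first match it finds.
The match spans [4:8] → 'pupu'.
Captured: group 1 = 'pu'.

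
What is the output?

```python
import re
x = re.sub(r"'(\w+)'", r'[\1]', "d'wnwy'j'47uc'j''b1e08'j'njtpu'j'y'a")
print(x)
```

Each match is replaced using the text its own group 1 captured.

d[wnwy]j[47uc]j'[b1e08]j[njtpu]j[y]a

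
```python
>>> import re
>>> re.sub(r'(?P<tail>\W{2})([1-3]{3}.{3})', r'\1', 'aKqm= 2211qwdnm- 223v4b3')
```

'aKqm= dnm- 3'

This matches exactly 2 of a non-word character (captured as 'tail'); then exactly 3 of a character in [1-3], then exactly 3 of any character (captured).
Matches: at [4:12] → '= 2211qw'; at [15:23] → '- 223v4b'.
The replacement refers to a captured group, so each match is rewritten using its own captured text.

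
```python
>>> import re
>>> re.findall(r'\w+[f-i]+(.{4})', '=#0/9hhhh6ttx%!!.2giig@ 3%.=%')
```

['6ttx', '@ 3%']

The pattern matches one or more of a word character; then one or more of a character in [f-i]; then exactly 4 of any character (captured).
Matches: at [4:13] match '9hhhh6ttx', group 1 = '6ttx'; at [17:26] match '2giig@ 3%', group 1 = '@ 3%'.
`findall` collects group 1 from each match (2 total).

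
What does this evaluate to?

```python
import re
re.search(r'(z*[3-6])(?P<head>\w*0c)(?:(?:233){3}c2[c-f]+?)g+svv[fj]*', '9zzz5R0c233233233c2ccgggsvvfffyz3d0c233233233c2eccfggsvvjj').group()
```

The match spans [1:58] → 'zzz5R0c233233233c2ccgggsvvfffyz3d0c233233233c2eccfggsvvjj'.

'zzz5R0c233233233c2ccgggsvvfffyz3d0c233233233c2eccfggsvvjj'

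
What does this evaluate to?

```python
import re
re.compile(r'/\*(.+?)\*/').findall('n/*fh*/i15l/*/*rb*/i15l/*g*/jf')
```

['fh', '/*rb', 'g']

Because the quantifier is non-greedy, it stops expanding at the earliest point where the rest of the pattern can succeed.
Scanning left to right: at [1:7] match '/*fh*/', group 1 = 'fh'; at [11:19] match '/*/*rb*/', group 1 = '/*rb'; at [23:28] match '/*g*/', group 1 = 'g'.
One capturing group, so `findall` returns just the captured substring from each match — 3 in all.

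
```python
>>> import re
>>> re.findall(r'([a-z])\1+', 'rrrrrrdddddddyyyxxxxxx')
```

['r', 'd', 'y', 'x']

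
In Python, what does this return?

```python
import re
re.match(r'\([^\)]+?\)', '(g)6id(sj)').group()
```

'(g)'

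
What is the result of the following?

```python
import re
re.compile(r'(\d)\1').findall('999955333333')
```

`\1` has to match the exact text group 1 already captured.
Walking the string: at [0:2] match '99', group 1 = '9'; at [2:4] match '99', group 1 = '9'; at [4:6] match '55', group 1 = '5'; at [6:8] match '33', group 1 = '3'; at [8:10] match '33', group 1 = '3'; ….
Because there's exactly one group, `findall` drops the full match and keeps group 1 from each hit.

['9', '9', '5', '3', '3', '3']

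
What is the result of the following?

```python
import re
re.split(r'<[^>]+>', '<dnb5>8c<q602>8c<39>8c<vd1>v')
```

Matches to split on: at [0:6] → '<dnb5>'; at [8:14] → '<q602>'; at [16:20] → '<39>'; at [22:27] → '<vd1>'.
`split` removes every match and returns the 5 fragments in between.

['', '8c', '8c', '8c', 'v']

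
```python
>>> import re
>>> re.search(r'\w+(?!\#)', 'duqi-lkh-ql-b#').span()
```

(0, 4)

Because the assertion is negative and zero-width, positions next to the forbidden text are skipped.
`search` walks the string left to right and returns the first match it finds.
The match spans [0:4] → 'duqi'.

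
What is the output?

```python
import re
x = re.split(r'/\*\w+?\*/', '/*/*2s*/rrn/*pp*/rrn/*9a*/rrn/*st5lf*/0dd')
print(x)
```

['/*', 'rrn', 'rrn', 'rrn', '0dd']

`split` removes every match and returns the 5 fragments in between.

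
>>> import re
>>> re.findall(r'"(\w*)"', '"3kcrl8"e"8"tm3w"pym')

['3kcrl8', '8']

One capturing group, so `findall` returns just the captured substring from each match — 2 in all.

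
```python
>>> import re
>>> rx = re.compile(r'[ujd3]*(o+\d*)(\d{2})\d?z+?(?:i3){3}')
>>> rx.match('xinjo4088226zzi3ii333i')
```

None

`re.match` won't scan ahead — the pattern has to work from the very first character.
Here position 0 doesn't satisfy it, so the call returns None.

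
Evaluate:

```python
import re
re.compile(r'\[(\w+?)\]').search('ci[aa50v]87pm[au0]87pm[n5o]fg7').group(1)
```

The match spans [2:9] → '[aa50v]'.
Captured: group 1 = 'aa50v'.

'aa50v'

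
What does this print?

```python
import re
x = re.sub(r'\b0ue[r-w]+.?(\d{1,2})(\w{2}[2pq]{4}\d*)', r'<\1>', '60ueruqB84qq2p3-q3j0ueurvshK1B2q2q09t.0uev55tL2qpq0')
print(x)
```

60ueruqB84qq2p3-q3j0ueurvshK1B2q2q09t.<5>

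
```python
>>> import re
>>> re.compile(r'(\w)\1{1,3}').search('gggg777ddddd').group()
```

'gggg'

`\1` is not a pattern — it's the concrete string captured by group 1, re-applied verbatim.
The match spans [0:4] → 'gggg'.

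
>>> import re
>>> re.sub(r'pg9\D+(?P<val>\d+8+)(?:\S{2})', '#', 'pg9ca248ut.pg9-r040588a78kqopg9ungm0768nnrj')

'#.#8kqo#rj'

Every occurrence is swapped for '#'.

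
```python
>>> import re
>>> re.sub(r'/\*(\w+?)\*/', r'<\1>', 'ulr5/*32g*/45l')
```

'ulr5<32g>45l'

Matches: at [4:11] → '/*32g*/'.
`\1` in the replacement pulls in group 1's text for each match.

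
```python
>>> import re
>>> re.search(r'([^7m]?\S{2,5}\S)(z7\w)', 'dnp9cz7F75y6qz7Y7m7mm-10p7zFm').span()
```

Pattern: optionally any character except [7m], then 2 to 5 of a non-whitespace character, then a non-whitespace character (captured); then the literal 'z7', then a word character (captured).
`re.search` tries every starting position until one works.
The match spans [0:8] → 'dnp9cz7F'.
Captured: group 1 = 'dnp9c', group 2 = 'z7F'.

(0, 8)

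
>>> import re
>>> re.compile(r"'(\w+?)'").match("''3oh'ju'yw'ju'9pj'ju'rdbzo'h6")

`match` is anchored at position 0; if the pattern doesn't fit there, it returns None.
Here the pattern fails at index 0, so the call returns None.

None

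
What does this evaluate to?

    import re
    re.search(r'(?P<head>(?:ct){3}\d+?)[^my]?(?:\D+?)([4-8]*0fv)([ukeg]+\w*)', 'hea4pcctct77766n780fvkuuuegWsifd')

None

The pattern matches the literal 'ct' repeated 3 times, then one or more of a digit (lazy) (captured as 'head'); then optionally any character except [my]; then one or more of a non-digit (lazy) (non-capturing group); then zero or more of a character in [4-8], then the literal '0fv' (captured); then one or more of one of [ukeg], then zero or more of a word character (captured).
`re.search` scans for the first position where the pattern succeeds.
Here the pattern never matches, so the call returns None.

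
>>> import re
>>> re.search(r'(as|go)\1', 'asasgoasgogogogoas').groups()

('as',)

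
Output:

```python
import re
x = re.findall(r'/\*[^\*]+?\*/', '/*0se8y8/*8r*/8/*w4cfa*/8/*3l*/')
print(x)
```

['/*8r*/', '/*w4cfa*/', '/*3l*/']

Scanning left to right: at [8:14] → '/*8r*/'; at [15:24] → '/*w4cfa*/'; at [25:31] → '/*3l*/'.
No capturing groups, so `findall` returns the 3 full match strings.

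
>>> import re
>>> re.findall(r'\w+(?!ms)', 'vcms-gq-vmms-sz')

The negative lookaround is zero-width — it rules out positions where the adjacent text would match, without consuming anything.
Scanning left to right: at [0:4] → 'vcms'; at [5:7] → 'gq'; at [8:12] → 'vmms'; at [13:15] → 'sz'.
No capturing groups, so `findall` returns the 4 full match strings.

['vcms', 'gq', 'vmms', 'sz']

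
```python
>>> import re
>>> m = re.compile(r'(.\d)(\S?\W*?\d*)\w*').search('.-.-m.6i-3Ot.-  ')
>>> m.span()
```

(5, 8)

Pattern: any character, then a digit (captured); then optionally a non-whitespace character, then zero or more of a non-word character (lazy), then zero or more of a digit (captured); then zero or more of a word character.
With the lazy modifier that quantifier settles for the fewest repetitions that let the rest of the pattern succeed (the atoms after it are unaffected and can still be greedy).
`search` walks the string left to right and returns the first match it finds.
The match spans [5:8] → '.6i'.
Captured: group 1 = '.6', group 2 = 'i'.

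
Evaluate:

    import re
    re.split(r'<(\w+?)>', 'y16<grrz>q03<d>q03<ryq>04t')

`re.split` interleaves the captured-group text with the surrounding fragments.

['y16', 'grrz', 'q03', 'd', 'q03', 'ryq', '04t']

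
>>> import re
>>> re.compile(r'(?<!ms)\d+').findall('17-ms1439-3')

Because the assertion is negative and zero-width, positions next to the forbidden text are skipped.
With no groups in the pattern, `findall` gives back each whole match — 3 here.

['17', '439', '3']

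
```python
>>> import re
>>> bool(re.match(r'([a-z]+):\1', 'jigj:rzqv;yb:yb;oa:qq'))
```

False

`\1` is not a pattern — it's the concrete string captured by group 1, re-applied verbatim.
`re.match` won't scan ahead — the pattern has to work from the very first character.
Here the string doesn't start with a match, so the call returns None, and `bool(None)` is False.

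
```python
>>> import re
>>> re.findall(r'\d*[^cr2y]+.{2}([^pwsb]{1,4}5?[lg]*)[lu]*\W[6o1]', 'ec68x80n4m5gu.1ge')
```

['u']

The pattern matches zero or more of a digit, then one or more of any character except [cr2y], then exactly 2 of any character; then 1 to 4 of any character except [pwsb], then optionally the literal '5', then zero or more of one of [lg] (captured); then zero or more of one of [lu], then a non-word character, then one of [6o1].
With a single group, `findall` returns only what that group captured — 1 item.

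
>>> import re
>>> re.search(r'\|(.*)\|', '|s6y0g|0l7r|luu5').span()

Unlike `match`, `search` isn't anchored — it looks for the pattern anywhere in the string.
The match spans [0:12] → '|s6y0g|0l7r|'.
Captured: group 1 = 's6y0g|0l7r'.

(0, 12)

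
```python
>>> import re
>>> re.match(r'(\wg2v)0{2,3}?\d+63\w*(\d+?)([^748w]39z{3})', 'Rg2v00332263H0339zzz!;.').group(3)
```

'339zzz'

The match spans [0:20] → 'Rg2v00332263H0339zzz'.
Captured: group 1 = 'Rg2v', group 2 = '0', group 3 = '339zzz'.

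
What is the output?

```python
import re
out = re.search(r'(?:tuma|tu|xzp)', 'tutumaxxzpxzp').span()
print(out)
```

(0, 2)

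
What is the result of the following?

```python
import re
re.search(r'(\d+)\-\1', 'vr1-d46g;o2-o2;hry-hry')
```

The backreference `\1` re-matches whatever the first group consumed, character for character.
Unlike `match`, `search` isn't anchored — it looks for the pattern anywhere in the string.
Here no position works, so the call returns None.

None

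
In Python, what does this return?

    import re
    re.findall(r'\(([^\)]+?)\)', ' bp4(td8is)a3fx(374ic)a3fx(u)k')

['td8is', '374ic', 'u']

`findall` collects group 1 from each match (3 total).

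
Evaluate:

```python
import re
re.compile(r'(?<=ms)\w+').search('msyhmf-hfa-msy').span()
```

The positive lookaround only admits positions where the adjacent text matches; those characters stay outside the span.
The match spans [2:6] → 'yhmf'.

(2, 6)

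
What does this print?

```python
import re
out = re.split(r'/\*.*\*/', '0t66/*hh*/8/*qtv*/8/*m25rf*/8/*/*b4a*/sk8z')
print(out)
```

Matches to split on: at [4:38] → '/*hh*/8/*qtv*/8/*m25rf*/8/*/*b4a*/'.
The string is cut at each match, leaving 2 pieces.

['0t66', 'sk8z']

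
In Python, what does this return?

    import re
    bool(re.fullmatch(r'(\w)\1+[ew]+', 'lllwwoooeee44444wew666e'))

`re.fullmatch` is like wrapping the pattern in `^…$` (in single-line mode).
Here there's no way to consume every character, so the call returns None, and `bool(None)` is False.

False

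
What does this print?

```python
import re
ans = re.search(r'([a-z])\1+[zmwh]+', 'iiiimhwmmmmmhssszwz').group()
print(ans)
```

`\1` has to match the exact text group 1 already captured.
The match spans [0:13] → 'iiiimhwmmmmmh'.

iiiimhwmmmmmh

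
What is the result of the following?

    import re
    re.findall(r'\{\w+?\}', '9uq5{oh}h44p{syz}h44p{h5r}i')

Walking the string: at [4:8] → '{oh}'; at [12:17] → '{syz}'; at [21:26] → '{h5r}'.
Since nothing is captured, `findall` lists the 3 matched substrings directly.

['{oh}', '{syz}', '{h5r}']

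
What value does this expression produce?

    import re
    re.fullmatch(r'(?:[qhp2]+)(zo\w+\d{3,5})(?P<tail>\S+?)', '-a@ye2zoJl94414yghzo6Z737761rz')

None

Pattern: one or more of one of [qhp2] (non-capturing group); then the literal 'zo', then one or more of a word character, then 3 to 5 of a digit (captured); then one or more of a non-whitespace character (lazy) (captured as 'tail').
`re.fullmatch` requires the pattern to consume the entire string.
Here the string isn't matched end-to-end, so the call returns None.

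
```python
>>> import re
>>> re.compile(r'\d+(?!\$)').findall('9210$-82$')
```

The negative lookaround is zero-width — it rules out positions where the adjacent text would match, without consuming anything.
Matches: at [0:3] → '921'; at [6:7] → '8'.
With no groups in the pattern, `findall` gives back each whole match — 2 here.

['921', '8']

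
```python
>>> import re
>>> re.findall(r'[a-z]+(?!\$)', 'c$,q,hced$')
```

Because the assertion is negative and zero-width, positions next to the forbidden text are skipped.
With no groups in the pattern, `findall` gives back each whole match — 2 here.

['q', 'hce']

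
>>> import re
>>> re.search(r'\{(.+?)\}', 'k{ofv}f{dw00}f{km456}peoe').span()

A `+?`/`*?`/`{m,n}?` starts at its minimum and grows only as far as needed for what follows to match.
The match spans [1:6] → '{ofv}'.

(1, 6)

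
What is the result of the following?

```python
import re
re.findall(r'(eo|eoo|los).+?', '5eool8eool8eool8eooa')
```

['eo', 'eo', 'eo', 'eo']

The regex engine tests alternatives in the order written; an earlier branch that matches wins even if a later one would match more.
With a single group, `findall` returns only what that group captured — 4 items.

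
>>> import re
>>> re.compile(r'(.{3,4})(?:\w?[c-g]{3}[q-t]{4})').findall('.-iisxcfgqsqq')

The pattern matches 3 to 4 of any character (captured); then optionally a word character, then exactly 3 of a character in [c-g], then exactly 4 of a character in [q-t] (non-capturing group).
Scanning left to right: at [1:13] match '-iisxcfgqsqq', group 1 = '-iis'.
With a single group, `findall` returns only what that group captured — 1 item.

['-iis']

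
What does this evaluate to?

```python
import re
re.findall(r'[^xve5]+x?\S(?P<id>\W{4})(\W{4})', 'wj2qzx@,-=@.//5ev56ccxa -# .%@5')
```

[('@,-=', '@.//')]

The pattern matches one or more of any character except [xve5], then optionally the literal 'x', then a non-whitespace character; then exactly 4 of a non-word character (captured as 'id'); then exactly 4 of a non-word character (captured).
2 groups means the one result is a tuple of 2 captured strings — 1 here.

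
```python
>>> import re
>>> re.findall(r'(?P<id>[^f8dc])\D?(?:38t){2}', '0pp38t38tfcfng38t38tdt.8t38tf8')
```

This matches any character except [f8dc] (captured as 'id'); then optionally a non-digit, then the literal '38t' repeated 2 times.
Scanning left to right: at [1:9] match 'pp38t38t', group 1 = 'p'; at [12:20] match 'ng38t38t', group 1 = 'n'.
One capturing group, so `findall` returns just the captured substring from each match — 2 in all.

['p', 'n']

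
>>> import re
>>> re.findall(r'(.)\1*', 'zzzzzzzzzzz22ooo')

`\1` has to match the exact text group 1 already captured.
Walking the string: at [0:11] match 'zzzzzzzzzzz', group 1 = 'z'; at [11:13] match '22', group 1 = '2'; at [13:16] match 'ooo', group 1 = 'o'.
One capturing group, so `findall` returns just the captured substring from each match — 3 in all.

['z', '2', 'o']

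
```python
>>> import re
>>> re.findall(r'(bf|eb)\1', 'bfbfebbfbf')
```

['bf', 'bf']

A backreference is literal: `\1` must see the identical characters the first group matched.
Matches: at [0:4] match 'bfbf', group 1 = 'bf'; at [6:10] match 'bfbf', group 1 = 'bf'.
Because there's exactly one group, `findall` drops the full match and keeps group 1 from each hit.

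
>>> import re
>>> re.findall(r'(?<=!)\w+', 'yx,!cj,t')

Lookahead/lookbehind check context without consuming it, so the matched span excludes the asserted characters.
Scanning left to right: at [4:6] → 'cj'.
`findall` yields the raw match text (1 of them) because the pattern has no groups.

['cj']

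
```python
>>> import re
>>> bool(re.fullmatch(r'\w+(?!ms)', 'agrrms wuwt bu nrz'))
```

False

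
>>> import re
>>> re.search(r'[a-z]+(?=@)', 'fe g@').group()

The `(?=…)`/`(?<=…)` assertion just peeks at neighbouring text; it doesn't advance the match position.
The match spans [3:4] → 'g'.

'g'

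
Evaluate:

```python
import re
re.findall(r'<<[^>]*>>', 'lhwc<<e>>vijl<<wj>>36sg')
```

No capturing groups, so `findall` returns the 2 full match strings.

['<<e>>', '<<wj>>']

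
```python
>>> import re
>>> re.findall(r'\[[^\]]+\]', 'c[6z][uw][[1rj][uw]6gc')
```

['[6z]', '[uw]', '[[1rj]', '[uw]']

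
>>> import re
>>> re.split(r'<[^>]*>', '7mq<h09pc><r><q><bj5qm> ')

Each match becomes a cut point; 5 segments remain.

['7mq', '', '', '', ' ']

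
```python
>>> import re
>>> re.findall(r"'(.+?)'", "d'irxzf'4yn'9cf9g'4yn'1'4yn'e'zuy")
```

['irxzf', '9cf9g', '1', 'e']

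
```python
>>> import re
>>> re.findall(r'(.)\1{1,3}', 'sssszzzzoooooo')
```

['s', 'z', 'o', 'o']

`\1` is not a pattern — it's the concrete string captured by group 1, re-applied verbatim.
Because there's exactly one group, `findall` drops the full match and keeps group 1 from each hit.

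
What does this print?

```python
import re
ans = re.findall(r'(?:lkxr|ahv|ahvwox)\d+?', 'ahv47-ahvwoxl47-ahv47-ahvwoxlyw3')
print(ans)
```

Since nothing is captured, `findall` lists the 2 matched substrings directly.

['ahv4', 'ahv4']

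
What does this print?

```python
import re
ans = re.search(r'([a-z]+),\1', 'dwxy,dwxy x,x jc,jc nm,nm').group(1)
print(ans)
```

dwxy

`\1` is not a pattern — it's the concrete string captured by group 1, re-applied verbatim.
Unlike `match`, `search` isn't anchored — it looks for the pattern anywhere in the string.
The match spans [0:9] → 'dwxy,dwxy'.
Captured: group 1 = 'dwxy'.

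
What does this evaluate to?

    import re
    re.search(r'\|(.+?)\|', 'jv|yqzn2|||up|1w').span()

With the lazy modifier that quantifier settles for the fewest repetitions that let the rest of the pattern succeed (the atoms after it are unaffected and can still be greedy).
Unlike `match`, `search` isn't anchored — it looks for the pattern anywhere in the string.
The match spans [2:9] → '|yqzn2|'.
Captured: group 1 = 'yqzn2'.

(2, 9)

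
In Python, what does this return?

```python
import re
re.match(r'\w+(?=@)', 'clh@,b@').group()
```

With `match`, the pattern is implicitly anchored at the beginning.
The match spans [0:3] → 'clh'.

'clh'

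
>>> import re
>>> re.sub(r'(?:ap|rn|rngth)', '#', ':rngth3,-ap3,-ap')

':#gth3,-#3,-#'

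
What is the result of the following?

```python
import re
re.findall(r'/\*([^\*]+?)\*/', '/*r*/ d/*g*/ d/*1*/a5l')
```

['r', 'g', '1']

With a single group, `findall` returns only what that group captured — 3 items.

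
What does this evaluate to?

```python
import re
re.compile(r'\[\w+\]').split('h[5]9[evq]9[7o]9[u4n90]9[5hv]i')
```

['h', '9', '9', '9', '9', 'i']

Matches to split on: at [1:4] → '[5]'; at [5:10] → '[evq]'; at [11:15] → '[7o]'; at [16:23] → '[u4n90]'; at [24:29] → '[5hv]'.
The string is cut at each match, leaving 6 pieces.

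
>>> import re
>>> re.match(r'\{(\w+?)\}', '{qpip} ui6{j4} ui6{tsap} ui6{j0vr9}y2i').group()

'{qpip}'

With `match`, the pattern is implicitly anchored at the beginning.
The match spans [0:6] → '{qpip}'.
Captured: group 1 = 'qpip'.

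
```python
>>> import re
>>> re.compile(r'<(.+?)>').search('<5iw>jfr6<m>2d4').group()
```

'<5iw>'

Because the quantifier is non-greedy, it stops expanding at the earliest point where the rest of the pattern can succeed.
The match spans [0:5] → '<5iw>'.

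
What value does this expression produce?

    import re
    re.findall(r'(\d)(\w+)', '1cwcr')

This matches a digit (captured); then one or more of a word character (captured).
Scanning left to right: at [0:5] match '1cwcr', groups = ('1', 'cwcr').
Multiple groups make `findall` return tuples — one 2-tuple for the one match.

[('1', 'cwcr')]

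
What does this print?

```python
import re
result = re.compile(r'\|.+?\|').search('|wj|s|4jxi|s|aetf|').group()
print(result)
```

|wj|

The `?` after the quantifier makes it lazy — it takes as little as possible before letting the rest of the pattern try.
The match spans [0:4] → '|wj|'.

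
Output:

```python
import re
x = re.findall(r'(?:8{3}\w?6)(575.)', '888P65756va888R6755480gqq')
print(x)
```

['5756']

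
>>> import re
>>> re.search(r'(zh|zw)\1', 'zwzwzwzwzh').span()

(0, 4)

The backreference `\1` re-matches whatever the first group consumed, character for character.
`re.search` scans for the first position where the pattern succeeds.
The match spans [0:4] → 'zwzw'.
Captured: group 1 = 'zw'.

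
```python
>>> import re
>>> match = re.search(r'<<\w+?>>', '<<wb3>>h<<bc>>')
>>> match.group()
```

`re.search` tries every starting position until one works.
The match spans [0:7] → '<<wb3>>'.

'<<wb3>>'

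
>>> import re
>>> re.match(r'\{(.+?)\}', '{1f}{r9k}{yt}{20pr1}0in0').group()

'{1f}'

The `?` after the quantifier makes it lazy — it takes as little as possible before letting the rest of the pattern try.
`re.match` won't scan ahead — the pattern has to work from the very first character.
The match spans [0:4] → '{1f}'.
Captured: group 1 = '1f'.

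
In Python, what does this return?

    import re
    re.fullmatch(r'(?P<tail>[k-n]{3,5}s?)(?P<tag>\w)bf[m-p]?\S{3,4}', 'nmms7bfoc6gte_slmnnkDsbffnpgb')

None

`re.fullmatch` requires the pattern to consume the entire string.
Here the string isn't matched end-to-end, so the call returns None.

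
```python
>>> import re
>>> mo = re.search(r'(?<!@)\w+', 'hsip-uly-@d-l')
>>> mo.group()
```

'hsip'

The negative lookaround is zero-width — it rules out positions where the adjacent text would match, without consuming anything.
`search` walks the string left to right and returns the first match it finds.
The match spans [0:4] → 'hsip'.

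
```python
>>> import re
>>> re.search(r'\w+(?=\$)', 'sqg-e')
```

None

The lookaround is zero-width — it requires the adjacent text to match without consuming it, so the asserted text isn't part of the match.
`search` walks the string left to right and returns the first match it finds.
Here the pattern never matches, so the call returns None.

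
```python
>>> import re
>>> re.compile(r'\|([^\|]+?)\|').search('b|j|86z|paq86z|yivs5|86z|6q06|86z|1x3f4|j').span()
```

(1, 4)

`search` walks the string left to right and returns the first match it finds.
The match spans [1:4] → '|j|'.
Captured: group 1 = 'j'.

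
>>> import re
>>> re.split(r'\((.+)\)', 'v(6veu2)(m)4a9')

['v', '6veu2)(m', '4a9']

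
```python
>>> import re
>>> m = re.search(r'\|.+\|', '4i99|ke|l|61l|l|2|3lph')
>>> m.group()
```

'|ke|l|61l|l|2|'

`re.search` tries every starting position until one works.
The match spans [4:18] → '|ke|l|61l|l|2|'.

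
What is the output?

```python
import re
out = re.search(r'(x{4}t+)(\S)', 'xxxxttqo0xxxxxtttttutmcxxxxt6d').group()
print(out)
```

This matches exactly 4 of a literal 'x', then one or more of the literal 't' (captured); then a non-whitespace character (captured).
The match spans [0:7] → 'xxxxttq'.

xxxxttq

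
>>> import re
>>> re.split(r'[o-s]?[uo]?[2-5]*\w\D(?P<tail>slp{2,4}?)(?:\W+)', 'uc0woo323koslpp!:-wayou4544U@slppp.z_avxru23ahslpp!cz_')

['uc0w', 'slpp', 'way', 'slppp', 'z_avx', 'slpp', 'cz_']

The pattern matches optionally a character in [o-s], then optionally one of [uo]; then zero or more of a character in [2-5], then a word character, then a non-digit; then the literal 'sl', then 2 to 4 of the literal 'p' (lazy) (captured as 'tail'); then one or more of a non-word character (non-capturing group).
Matches to split on: at [4:18] → 'oo323koslpp!:-'; at [21:35] → 'ou4544U@slppp.'; at [40:51] → 'ru23ahslpp!'.
Because the pattern has a capturing group, `split` also inserts each captured text between the pieces.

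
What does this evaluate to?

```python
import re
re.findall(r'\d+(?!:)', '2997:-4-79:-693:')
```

['299', '4', '7', '69']

Because the assertion is negative and zero-width, positions next to the forbidden text are skipped.
`findall` yields the raw match text (4 of them) because the pattern has no groups.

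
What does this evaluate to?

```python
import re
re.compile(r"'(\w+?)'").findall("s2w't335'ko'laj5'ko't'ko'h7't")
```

['t335', 'laj5', 't', 'h7']

One capturing group, so `findall` returns just the captured substring from each match — 4 in all.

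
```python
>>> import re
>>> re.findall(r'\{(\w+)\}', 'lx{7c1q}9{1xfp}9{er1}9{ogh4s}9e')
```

Walking the string: at [2:8] match '{7c1q}', group 1 = '7c1q'; at [9:15] match '{1xfp}', group 1 = '1xfp'; at [16:21] match '{er1}', group 1 = 'er1'; at [22:29] match '{ogh4s}', group 1 = 'ogh4s'.
One capturing group, so `findall` returns just the captured substring from each match — 4 in all.

['7c1q', '1xfp', 'er1', 'ogh4s']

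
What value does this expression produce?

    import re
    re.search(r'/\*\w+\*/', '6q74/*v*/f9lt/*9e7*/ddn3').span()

(4, 9)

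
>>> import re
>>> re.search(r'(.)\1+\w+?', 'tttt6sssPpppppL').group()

'tttt6'

After group 1 captures some text, `\1` only succeeds where that same text appears again.
Unlike `match`, `search` isn't anchored — it looks for the pattern anywhere in the string.
The match spans [0:5] → 'tttt6'.
Captured: group 1 = 't'.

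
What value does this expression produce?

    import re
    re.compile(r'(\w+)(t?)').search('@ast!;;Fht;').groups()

Pattern: one or more of a word character (captured); then optionally a literal 't' (captured).
`re.search` scans for the first position where the pattern succeeds.
The match spans [1:4] → 'ast'.
Captured: group 1 = 'ast', group 2 = ''.

('ast', '')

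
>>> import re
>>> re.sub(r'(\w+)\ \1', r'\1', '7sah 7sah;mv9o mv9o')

`\1` is not a pattern — it's the concrete string captured by group 1, re-applied verbatim.
Each match is replaced using the text its own group 1 captured.

'7sah;mv9o'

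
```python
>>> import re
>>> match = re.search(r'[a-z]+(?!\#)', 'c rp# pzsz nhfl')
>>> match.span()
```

(0, 1)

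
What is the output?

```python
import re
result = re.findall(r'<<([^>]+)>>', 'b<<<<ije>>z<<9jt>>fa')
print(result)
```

['<<ije', '9jt']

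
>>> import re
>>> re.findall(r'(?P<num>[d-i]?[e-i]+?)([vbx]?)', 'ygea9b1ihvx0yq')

[('ge', ''), ('ih', 'v')]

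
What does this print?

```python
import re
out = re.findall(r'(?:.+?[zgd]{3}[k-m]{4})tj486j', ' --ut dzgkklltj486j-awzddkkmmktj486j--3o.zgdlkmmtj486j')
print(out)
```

[' --ut dzgkklltj486j', '-awzddkkmmktj486j--3o.zgdlkmmtj486j']

A `+?`/`*?`/`{m,n}?` starts at its minimum and grows only as far as needed for what follows to match.
With no groups in the pattern, `findall` gives back each whole match — 2 here.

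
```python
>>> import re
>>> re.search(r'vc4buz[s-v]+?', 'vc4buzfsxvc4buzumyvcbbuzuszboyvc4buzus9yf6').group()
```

The pattern matches the literal 'vc4', then the literal 'buz'; then one or more of a character in [s-v] (lazy).
Unlike `match`, `search` isn't anchored — it looks for the pattern anywhere in the string.
The match spans [9:16] → 'vc4buzu'.

'vc4buzu'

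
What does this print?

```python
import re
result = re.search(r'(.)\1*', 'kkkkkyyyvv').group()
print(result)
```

`\1` has to match the exact text group 1 already captured.
The match spans [0:5] → 'kkkkk'.

kkkkk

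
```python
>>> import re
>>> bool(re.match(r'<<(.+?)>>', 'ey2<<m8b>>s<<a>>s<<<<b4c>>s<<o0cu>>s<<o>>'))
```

False

With `match`, the pattern is implicitly anchored at the beginning.
Here the string doesn't start with a match, so the call returns None, and `bool(None)` is False.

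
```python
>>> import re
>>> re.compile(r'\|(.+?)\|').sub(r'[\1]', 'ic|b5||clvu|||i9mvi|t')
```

'ic[b5][clvu][|i9mvi]t'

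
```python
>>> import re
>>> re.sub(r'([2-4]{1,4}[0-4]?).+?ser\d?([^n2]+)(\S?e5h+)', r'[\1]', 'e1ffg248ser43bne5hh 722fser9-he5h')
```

A `+?`/`*?`/`{m,n}?` starts at its minimum and grows only as far as needed for what follows to match.
The replacement refers to a captured group, so each match is rewritten using its own captured text.

'e1ffg[24] 7[22]'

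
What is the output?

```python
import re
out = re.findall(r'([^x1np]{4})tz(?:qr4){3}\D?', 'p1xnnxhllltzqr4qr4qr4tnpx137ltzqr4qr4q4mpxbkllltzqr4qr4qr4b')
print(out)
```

['hlll', 'klll']

Pattern: exactly 4 of any character except [x1np] (captured); then the literal 'tz', then the literal 'qr4' repeated 3 times, then optionally a non-digit.
Because there's exactly one group, `findall` drops the full match and keeps group 1 from each hit.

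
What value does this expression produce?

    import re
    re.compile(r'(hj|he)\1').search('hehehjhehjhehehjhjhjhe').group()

'hehe'

The backreference `\1` re-matches whatever the first group consumed, character for character.
The match spans [0:4] → 'hehe'.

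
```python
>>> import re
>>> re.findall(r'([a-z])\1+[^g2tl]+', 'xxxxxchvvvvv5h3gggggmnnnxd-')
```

['x', 'g']

The backreference `\1` re-matches whatever the first group consumed, character for character.
`findall` collects group 1 from each match (2 total).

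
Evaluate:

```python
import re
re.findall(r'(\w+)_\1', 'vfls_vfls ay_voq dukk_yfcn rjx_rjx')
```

`\1` has to match the exact text group 1 already captured.
Matches: at [0:9] match 'vfls_vfls', group 1 = 'vfls'; at [27:34] match 'rjx_rjx', group 1 = 'rjx'.
One capturing group, so `findall` returns just the captured substring from each match — 2 in all.

['vfls', 'rjx']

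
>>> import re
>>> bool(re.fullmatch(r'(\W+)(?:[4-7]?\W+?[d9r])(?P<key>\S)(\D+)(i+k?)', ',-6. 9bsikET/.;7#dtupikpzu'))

`re.fullmatch` requires the pattern to consume the entire string.
Here the pattern can't cover the whole string, so the call returns None, and `bool(None)` is False.

False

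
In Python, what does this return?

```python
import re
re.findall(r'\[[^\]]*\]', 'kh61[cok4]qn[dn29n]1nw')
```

['[cok4]', '[dn29n]']

Walking the string: at [4:10] → '[cok4]'; at [12:19] → '[dn29n]'.
Since nothing is captured, `findall` lists the 2 matched substrings directly.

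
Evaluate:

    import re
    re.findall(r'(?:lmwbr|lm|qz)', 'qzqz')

Matches: at [0:2] → 'qz'; at [2:4] → 'qz'.
`findall` yields the raw match text (2 of them) because the pattern has no groups.

['qz', 'qz']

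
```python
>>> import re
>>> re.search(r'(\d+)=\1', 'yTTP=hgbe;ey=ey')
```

None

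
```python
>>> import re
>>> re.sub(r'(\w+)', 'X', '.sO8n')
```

'.X'

The pattern matches one or more of a word character (captured).
`sub` substitutes 'X' at each match site.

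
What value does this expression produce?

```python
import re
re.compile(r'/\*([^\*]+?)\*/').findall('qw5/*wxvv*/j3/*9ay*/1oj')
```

['wxvv', '9ay']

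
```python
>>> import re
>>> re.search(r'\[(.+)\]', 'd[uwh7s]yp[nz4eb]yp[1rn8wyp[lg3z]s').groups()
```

The match spans [1:33] → '[uwh7s]yp[nz4eb]yp[1rn8wyp[lg3z]'.
Captured: group 1 = 'uwh7s]yp[nz4eb]yp[1rn8wyp[lg3z'.

('uwh7s]yp[nz4eb]yp[1rn8wyp[lg3z',)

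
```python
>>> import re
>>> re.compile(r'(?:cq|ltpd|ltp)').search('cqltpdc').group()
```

'cq'

The match spans [0:2] → 'cq'.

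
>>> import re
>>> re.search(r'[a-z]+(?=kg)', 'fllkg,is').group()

'fll'

The `(?=…)`/`(?<=…)` assertion just peeks at neighbouring text; it doesn't advance the match position.
The match spans [0:3] → 'fll'.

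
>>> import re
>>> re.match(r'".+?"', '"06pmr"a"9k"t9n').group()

Lazy quantifiers expand one character at a time until the remainder of the pattern can match.
`match` is anchored at position 0; if the pattern doesn't fit there, it returns None.
The match spans [0:7] → '"06pmr"'.

'"06pmr"'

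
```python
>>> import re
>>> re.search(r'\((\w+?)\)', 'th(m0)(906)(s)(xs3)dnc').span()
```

The match spans [2:6] → '(m0)'.

(2, 6)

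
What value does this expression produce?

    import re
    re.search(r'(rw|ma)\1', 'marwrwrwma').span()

After group 1 captures some text, `\1` only succeeds where that same text appears again.
`re.search` tries every starting position until one works.
The match spans [2:6] → 'rwrw'.
Captured: group 1 = 'rw'.

(2, 6)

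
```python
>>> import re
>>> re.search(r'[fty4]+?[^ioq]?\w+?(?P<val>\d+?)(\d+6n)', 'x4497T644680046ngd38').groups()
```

('6', '44680046n')

The match spans [1:16] → '4497T644680046n'.
Captured: group 1 = '6', group 2 = '44680046n'.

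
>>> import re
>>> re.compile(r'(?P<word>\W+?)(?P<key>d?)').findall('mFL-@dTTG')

[('-', ''), ('@', 'd')]

This matches one or more of a non-word character (lazy) (captured as 'word'); then optionally a literal 'd' (captured as 'key').
Matches: at [3:4] match '-', groups = ('-', ''); at [4:6] match '@d', groups = ('@', 'd').
`findall` packs the 2 group values into a tuple for every match.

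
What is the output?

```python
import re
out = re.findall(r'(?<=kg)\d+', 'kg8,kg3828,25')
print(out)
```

['8', '3828']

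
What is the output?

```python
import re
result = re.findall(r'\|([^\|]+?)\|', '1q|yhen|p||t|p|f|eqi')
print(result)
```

Walking the string: at [2:8] match '|yhen|', group 1 = 'yhen'; at [10:13] match '|t|', group 1 = 't'; at [14:17] match '|f|', group 1 = 'f'.
With a single group, `findall` returns only what that group captured — 3 items.

['yhen', 't', 'f']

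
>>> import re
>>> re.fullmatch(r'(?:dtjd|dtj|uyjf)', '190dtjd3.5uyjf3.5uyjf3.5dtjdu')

`re.fullmatch` is like wrapping the pattern in `^…$` (in single-line mode).
Here there's no way to consume every character, so the call returns None.

None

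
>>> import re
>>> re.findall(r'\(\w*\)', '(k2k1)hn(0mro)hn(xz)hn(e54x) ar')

['(k2k1)', '(0mro)', '(xz)', '(e54x)']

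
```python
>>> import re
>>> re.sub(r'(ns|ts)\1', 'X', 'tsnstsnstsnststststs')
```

`\1` has to match the exact text group 1 already captured.
Each match is replaced by 'X'.

'tsnstsnstsnsXX'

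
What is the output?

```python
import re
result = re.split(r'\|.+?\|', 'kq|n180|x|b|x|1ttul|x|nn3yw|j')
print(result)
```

With the lazy modifier that quantifier settles for the fewest repetitions that let the rest of the pattern succeed (the atoms after it are unaffected and can still be greedy).
Matches to split on: at [2:8] → '|n180|'; at [9:12] → '|b|'; at [13:20] → '|1ttul|'; at [21:28] → '|nn3yw|'.
The string is cut at each match, leaving 5 pieces.

['kq', 'x', 'x', 'x', 'j']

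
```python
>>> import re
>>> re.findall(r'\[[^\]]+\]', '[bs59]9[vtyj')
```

Since nothing is captured, `findall` lists the 1 matched substring directly.

['[bs59]']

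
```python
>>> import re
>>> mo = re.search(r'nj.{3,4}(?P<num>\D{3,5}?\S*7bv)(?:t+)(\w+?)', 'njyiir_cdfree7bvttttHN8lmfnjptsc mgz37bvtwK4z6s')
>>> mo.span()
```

(0, 21)

The `?` after the quantifier makes it lazy — it takes as little as possible before letting the rest of the pattern try.
The match spans [0:21] → 'njyiir_cdfree7bvttttH'.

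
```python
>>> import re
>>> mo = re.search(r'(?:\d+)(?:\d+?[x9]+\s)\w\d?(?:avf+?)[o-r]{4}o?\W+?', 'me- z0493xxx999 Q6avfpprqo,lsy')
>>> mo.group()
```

This matches one or more of a digit (non-capturing group); then one or more of a digit (lazy), then one or more of one of [x9], then whitespace (non-capturing group); then a word character, then optionally a digit; then the literal 'av', then one or more of the literal 'f' (lazy) (non-capturing group); then exactly 4 of a character in [o-r], then optionally a literal 'o', then one or more of a non-word character (lazy).
The match spans [5:27] → '0493xxx999 Q6avfpprqo,'.

'0493xxx999 Q6avfpprqo,'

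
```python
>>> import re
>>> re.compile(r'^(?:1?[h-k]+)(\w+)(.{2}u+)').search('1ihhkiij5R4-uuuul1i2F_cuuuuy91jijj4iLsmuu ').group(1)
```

'5R4'

Pattern: anchored at the start of the string; then optionally the literal '1', then one or more of a character in [h-k] (non-capturing group); then one or more of a word character (captured); then exactly 2 of any character, then one or more of a literal 'u' (captured).
Unlike `match`, `search` isn't anchored — it looks for the pattern anywhere in the string.
The match spans [0:16] → '1ihhkiij5R4-uuuu'.
Captured: group 1 = '5R4', group 2 = '-uuuu'.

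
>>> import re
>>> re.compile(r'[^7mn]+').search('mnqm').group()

'q'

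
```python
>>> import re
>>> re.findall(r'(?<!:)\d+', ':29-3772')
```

['9', '3772']

A negative assertion filters positions out without eating any characters.
Walking the string: at [2:3] → '9'; at [4:8] → '3772'.
Since nothing is captured, `findall` lists the 2 matched substrings directly.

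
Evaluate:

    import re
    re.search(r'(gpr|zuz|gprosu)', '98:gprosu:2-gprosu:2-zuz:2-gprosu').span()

(3, 6)

Alternation tries branches left to right and keeps the first one that lets the overall match succeed at that position.
`search` walks the string left to right and returns the first match it finds.
The match spans [3:6] → 'gpr'.
Captured: group 1 = 'gpr'.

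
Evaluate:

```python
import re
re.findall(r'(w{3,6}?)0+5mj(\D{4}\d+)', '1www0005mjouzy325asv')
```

[('www', 'ouzy325')]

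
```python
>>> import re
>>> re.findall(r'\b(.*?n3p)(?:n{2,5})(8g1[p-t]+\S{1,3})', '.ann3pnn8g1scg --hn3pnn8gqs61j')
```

This matches a word boundary (`\b`, zero-width); then zero or more of any character (lazy), then the literal 'n3p' (captured); then 2 to 5 of a literal 'n' (non-capturing group); then the literal '8g1', then one or more of a character in [p-t], then 1 to 3 of a non-whitespace character (captured).
2 groups means the one result is a tuple of 2 captured strings — 1 here.

[('ann3p', '8g1scg')]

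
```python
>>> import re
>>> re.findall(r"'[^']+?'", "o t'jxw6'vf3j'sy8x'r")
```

Matches: at [3:9] → "'jxw6'"; at [13:19] → "'sy8x'".
With no groups in the pattern, `findall` gives back each whole match — 2 here.

["'jxw6'", "'sy8x'"]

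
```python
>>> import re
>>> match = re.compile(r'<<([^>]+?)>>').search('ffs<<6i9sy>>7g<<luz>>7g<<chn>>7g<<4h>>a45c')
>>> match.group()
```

'<<6i9sy>>'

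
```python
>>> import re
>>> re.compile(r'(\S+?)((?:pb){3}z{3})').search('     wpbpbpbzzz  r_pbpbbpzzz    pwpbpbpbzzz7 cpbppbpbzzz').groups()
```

('w', 'pbpbpbzzz')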